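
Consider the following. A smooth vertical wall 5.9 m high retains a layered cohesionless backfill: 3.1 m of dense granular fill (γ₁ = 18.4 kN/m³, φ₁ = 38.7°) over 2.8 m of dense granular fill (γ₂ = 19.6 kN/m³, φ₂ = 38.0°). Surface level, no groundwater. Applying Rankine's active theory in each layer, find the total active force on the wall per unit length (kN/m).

K_a1 = tan²(45°−38.7°/2) = 0.2306; K_a2 = tan²(45°−38.0°/2) = 0.2379.
Layer 1: σ at base = K_a1 γ₁ h₁ = 13.15 kPa; P₁ = ½×13.15×3.1 = 20.39.
Layer 2: σ_v at top = γ₁h₁ = 57.04; σ_h top = K_a2×57.04 = 13.57; σ_h base = K_a2×(57.04+19.6×2.8) = 26.62.
P₂ = ½(13.57+26.62)×2.8 = 56.27. Total P_a = 20.39+56.27 = 76.66 kN/m.

76.7 kN/m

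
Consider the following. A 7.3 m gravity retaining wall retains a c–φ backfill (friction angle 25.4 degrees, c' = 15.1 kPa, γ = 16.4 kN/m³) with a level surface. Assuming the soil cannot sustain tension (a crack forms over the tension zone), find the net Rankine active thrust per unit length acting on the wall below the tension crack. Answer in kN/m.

63.1 kN/m

K_a = 0.3996; √K_a = 0.6322.
Tension-crack depth z_c = 2c/(γ√K_a) = 2×15.1/(16.4×0.6322) = 2.913 m.
σ_a at base = K_a γ H − 2c√K_a = 0.3996×16.4×7.3 − 2×15.1×0.6322 = 28.75 kPa.
P_a = ½ × 28.75 × (H − z_c) = 0.5×28.75×4.387 = 63.07 kN/m.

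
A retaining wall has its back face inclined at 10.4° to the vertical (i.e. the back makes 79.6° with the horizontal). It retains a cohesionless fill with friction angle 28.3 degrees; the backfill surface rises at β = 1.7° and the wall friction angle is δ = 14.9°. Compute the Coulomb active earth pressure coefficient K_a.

0.412

K_a = sin²(α+φ) / [sin²α · sin(α−δ) · (1 + √{sin(φ+δ)sin(φ−β) / (sin(α−δ)sin(α+β))})²].
With α = 79.6°, φ = 28.3°, δ = 14.9°, β = 1.7°: K_a = 0.4118.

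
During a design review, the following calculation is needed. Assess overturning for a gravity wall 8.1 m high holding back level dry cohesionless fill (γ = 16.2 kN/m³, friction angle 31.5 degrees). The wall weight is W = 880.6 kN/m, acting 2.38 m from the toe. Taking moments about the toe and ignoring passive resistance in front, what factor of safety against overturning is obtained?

K_a = tan²(45° − 31.5°/2) = 0.3136.
P_a = ½K_aγH² = 0.5×0.3136×16.2×8.1² = 166.7 kN/m, acting at H/3 = 2.700 m above the base.
Overturning moment M_o = P_a × H/3 = 166.7 × 2.700 = 450.0.
Resisting moment M_r = W × 2.38 = 880.6 × 2.38 = 2096.
FS_overturning = M_r/M_o = 2096/450.0 = 4.657.

4.66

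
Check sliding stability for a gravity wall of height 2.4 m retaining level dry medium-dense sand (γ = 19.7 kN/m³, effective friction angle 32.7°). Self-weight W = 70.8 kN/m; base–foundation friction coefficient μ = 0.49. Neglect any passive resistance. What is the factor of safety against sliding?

2.05

K_a = tan²(45° − 32.7°/2) = 0.2985.
P_a = ½K_aγH² = 0.5×0.2985×19.7×2.4² = 16.94 kN/m, acting at H/3 = 0.8000 m above the base.
FS_sliding = μW / P_a = 0.49×70.8 / 16.94 = 2.048.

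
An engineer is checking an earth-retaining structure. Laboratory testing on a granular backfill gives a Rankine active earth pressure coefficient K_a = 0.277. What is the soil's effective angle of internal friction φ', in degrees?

K_a = tan²(45° − φ/2) ⇒ 45° − φ/2 = arctan(√0.277) = 27.76°.
φ = 2(45° − 27.76°) = 34.48°.

34.5°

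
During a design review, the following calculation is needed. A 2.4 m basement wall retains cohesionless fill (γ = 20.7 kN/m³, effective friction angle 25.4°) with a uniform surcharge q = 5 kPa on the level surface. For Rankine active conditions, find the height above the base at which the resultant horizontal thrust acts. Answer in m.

K_a = 0.3996.
Triangular part P₁ = ½K_aγH² = 23.83 at H/3 = 0.8000 m; rectangular part P₂ = K_a q H = 4.796 at H/2 = 1.200 m.
ȳ = (P₁·0.8000 + P₂·1.200)/(P₁+P₂) = 0.8670 m.

0.867 m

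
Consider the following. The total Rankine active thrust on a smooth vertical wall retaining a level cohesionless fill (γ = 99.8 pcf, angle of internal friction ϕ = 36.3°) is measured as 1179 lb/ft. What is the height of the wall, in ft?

K_a = 0.2563. P_a = ½ K_a γ H² ⇒ H = √(2P_a/(K_a γ)).
H = √(2×1179/(0.2563×99.8)) = 9.602 ft.

9.60 ft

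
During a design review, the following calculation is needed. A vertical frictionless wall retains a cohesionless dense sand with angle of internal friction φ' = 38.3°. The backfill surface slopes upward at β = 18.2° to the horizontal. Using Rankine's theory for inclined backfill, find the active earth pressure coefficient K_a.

K_a = cos β · (cos β − √(cos²β − cos²φ)) / (cos β + √(cos²β − cos²φ)).
cos β = 0.9500, cos φ = 0.7848, √(cos²β − cos²φ) = 0.5353.
K_a = 0.9500 × (0.9500 − 0.5353)/(0.9500 + 0.5353) = 0.2652.

0.265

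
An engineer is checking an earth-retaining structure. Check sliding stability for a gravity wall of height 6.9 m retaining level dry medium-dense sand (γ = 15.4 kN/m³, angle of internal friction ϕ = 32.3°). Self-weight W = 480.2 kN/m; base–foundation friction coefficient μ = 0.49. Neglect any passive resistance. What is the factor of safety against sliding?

2.11

K_a = tan²(45° − 32.3°/2) = 0.3035.
P_a = ½K_aγH² = 0.5×0.3035×15.4×6.9² = 111.3 kN/m, acting at H/3 = 2.300 m above the base.
FS_sliding = μW / P_a = 0.49×480.2 / 111.3 = 2.115.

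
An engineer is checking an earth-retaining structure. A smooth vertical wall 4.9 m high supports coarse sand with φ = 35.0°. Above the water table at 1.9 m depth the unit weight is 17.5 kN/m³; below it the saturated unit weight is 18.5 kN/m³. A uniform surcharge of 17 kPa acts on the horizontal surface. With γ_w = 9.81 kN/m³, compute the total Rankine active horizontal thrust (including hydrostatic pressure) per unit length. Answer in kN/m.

K_a = tan²(45° − φ/2) = 0.2710.
γ' = 18.5 − 9.81 = 8.690 kN/m³. h₂ = H − d_w = 3.0 m.
σ'_h: at surface K_a·q = 4.607; at WT K_a(q+γd_w) = 13.62; at base K_a(q+γd_w+γ'h₂) = 20.68 kPa.
P₁ = ½(4.607+13.62)×1.9 = 17.31; P₂ = ½(13.62+20.68)×3.0 = 51.45; P_w = ½γ_w h₂² = 44.14.
Total = 17.31+51.45+44.14 = 112.9 kN/m.

113 kN/m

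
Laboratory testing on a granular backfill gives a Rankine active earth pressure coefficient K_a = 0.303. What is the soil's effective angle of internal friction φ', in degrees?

K_a = tan²(45° − φ/2) ⇒ 45° − φ/2 = arctan(√0.303) = 28.83°.
φ = 2(45° − 28.83°) = 32.34°.

32.3°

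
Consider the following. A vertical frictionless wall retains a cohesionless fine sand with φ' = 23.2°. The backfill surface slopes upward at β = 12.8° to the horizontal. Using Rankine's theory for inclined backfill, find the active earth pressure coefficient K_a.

K_a = cos β · (cos β − √(cos²β − cos²φ)) / (cos β + √(cos²β − cos²φ)).
cos β = 0.9751, cos φ = 0.9191, √(cos²β − cos²φ) = 0.3257.
K_a = 0.9751 × (0.9751 − 0.3257)/(0.9751 + 0.3257) = 0.4868.

0.487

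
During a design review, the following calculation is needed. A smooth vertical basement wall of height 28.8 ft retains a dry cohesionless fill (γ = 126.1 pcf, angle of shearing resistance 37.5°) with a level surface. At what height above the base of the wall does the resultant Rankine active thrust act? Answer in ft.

K_a = 0.2432.
The pressure distribution is triangular, so the resultant acts at H/3 above the base = 28.8/3 = 9.600 ft.

9.60 ft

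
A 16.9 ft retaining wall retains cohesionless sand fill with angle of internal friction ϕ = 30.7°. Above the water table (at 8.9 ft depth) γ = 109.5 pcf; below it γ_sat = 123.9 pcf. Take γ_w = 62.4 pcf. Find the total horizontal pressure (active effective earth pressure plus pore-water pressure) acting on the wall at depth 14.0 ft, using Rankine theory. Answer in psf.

736 psf

K_a = (1 − sin φ)/(1 + sin φ) = 0.3240.
γ' = 123.9 − 62.4 = 61.50 pcf.
Effective vertical stress at 14.0 ft: σ'_v = 109.5×8.9 + 61.50×5.10 = 1288 psf.
σ'_h = K_a σ'_v = 0.3240 × 1288 = 417.4 psf; u = γ_w × 5.10 = 318.2 psf.
Total σ_h = 417.4 + 318.2 = 735.7 psf.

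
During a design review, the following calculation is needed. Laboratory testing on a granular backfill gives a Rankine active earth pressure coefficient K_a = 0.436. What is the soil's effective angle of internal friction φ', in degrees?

K_a = tan²(45° − φ/2) ⇒ 45° − φ/2 = arctan(√0.436) = 33.44°.
φ = 2(45° − 33.44°) = 23.13°.

23.1°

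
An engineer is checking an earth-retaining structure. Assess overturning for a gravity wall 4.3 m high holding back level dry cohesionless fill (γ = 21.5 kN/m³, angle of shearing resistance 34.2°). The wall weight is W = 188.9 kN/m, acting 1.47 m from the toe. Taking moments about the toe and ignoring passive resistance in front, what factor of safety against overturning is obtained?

3.48

K_a = tan²(45° − 34.2°/2) = 0.2803.
P_a = ½K_aγH² = 0.5×0.2803×21.5×4.3² = 55.72 kN/m, acting at H/3 = 1.433 m above the base.
Overturning moment M_o = P_a × H/3 = 55.72 × 1.433 = 79.87.
Resisting moment M_r = W × 1.47 = 188.9 × 1.47 = 277.7.
FS_overturning = M_r/M_o = 277.7/79.87 = 3.477.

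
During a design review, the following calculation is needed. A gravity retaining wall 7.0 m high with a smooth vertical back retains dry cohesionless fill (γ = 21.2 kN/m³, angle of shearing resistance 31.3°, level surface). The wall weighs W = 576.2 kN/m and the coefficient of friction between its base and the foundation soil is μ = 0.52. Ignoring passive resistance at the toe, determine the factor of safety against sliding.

K_a = tan²(45° − 31.3°/2) = 0.3162.
P_a = ½K_aγH² = 0.5×0.3162×21.2×7.0² = 164.2 kN/m, acting at H/3 = 2.333 m above the base.
FS_sliding = μW / P_a = 0.52×576.2 / 164.2 = 1.824.

1.82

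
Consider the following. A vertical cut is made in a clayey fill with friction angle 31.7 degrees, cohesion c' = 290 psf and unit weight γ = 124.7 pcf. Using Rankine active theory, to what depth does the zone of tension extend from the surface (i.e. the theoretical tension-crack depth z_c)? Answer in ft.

K_a = tan²(45° − 31.7°/2) = 0.3111; √K_a = 0.5577.
The active pressure is zero where K_a γ z = 2c√K_a, so z_c = 2c/(γ√K_a) = 2×290/(124.7×0.5577) = 8.339 ft.

8.34 ft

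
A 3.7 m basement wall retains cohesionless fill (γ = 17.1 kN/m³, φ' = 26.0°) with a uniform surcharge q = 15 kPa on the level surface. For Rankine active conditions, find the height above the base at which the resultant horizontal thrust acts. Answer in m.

K_a = 0.3905.
Triangular part P₁ = ½K_aγH² = 45.70 at H/3 = 1.233 m; rectangular part P₂ = K_a q H = 21.67 at H/2 = 1.850 m.
ȳ = (P₁·1.233 + P₂·1.850)/(P₁+P₂) = 1.432 m.

1.43 m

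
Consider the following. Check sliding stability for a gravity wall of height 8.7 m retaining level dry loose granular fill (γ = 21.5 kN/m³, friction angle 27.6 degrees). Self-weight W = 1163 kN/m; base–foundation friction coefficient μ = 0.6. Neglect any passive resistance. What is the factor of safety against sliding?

2.34

K_a = tan²(45° − 27.6°/2) = 0.3668.
P_a = ½K_aγH² = 0.5×0.3668×21.5×8.7² = 298.4 kN/m, acting at H/3 = 2.900 m above the base.
FS_sliding = μW / P_a = 0.6×1163 / 298.4 = 2.338.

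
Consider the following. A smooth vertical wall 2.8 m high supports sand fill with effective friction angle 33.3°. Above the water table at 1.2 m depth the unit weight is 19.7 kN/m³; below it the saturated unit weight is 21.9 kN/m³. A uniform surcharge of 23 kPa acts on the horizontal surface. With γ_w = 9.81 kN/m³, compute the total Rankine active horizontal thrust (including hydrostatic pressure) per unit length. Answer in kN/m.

51.0 kN/m

K_a = tan²(45° − φ/2) = 0.2911.
γ' = 21.9 − 9.81 = 12.09 kN/m³. h₂ = H − d_w = 1.6 m.
σ'_h: at surface K_a·q = 6.696; at WT K_a(q+γd_w) = 13.58; at base K_a(q+γd_w+γ'h₂) = 19.21 kPa.
P₁ = ½(6.696+13.58)×1.2 = 12.16; P₂ = ½(13.58+19.21)×1.6 = 26.23; P_w = ½γ_w h₂² = 12.56.
Total = 12.16+26.23+12.56 = 50.95 kN/m.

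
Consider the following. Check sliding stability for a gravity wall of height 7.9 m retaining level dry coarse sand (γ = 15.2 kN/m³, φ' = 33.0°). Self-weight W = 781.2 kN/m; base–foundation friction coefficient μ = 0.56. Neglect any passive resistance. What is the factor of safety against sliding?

K_a = tan²(45° − 33.0°/2) = 0.2948.
P_a = ½K_aγH² = 0.5×0.2948×15.2×7.9² = 139.8 kN/m, acting at H/3 = 2.633 m above the base.
FS_sliding = μW / P_a = 0.56×781.2 / 139.8 = 3.129.

3.13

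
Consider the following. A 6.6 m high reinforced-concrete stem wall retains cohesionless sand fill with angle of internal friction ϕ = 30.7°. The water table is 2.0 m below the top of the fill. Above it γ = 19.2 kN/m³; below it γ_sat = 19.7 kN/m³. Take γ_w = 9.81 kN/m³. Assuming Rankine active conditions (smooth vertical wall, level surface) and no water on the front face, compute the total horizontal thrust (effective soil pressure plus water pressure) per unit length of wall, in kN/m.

207 kN/m

K_a = tan²(45° − φ/2) = 0.3240.
γ' = 19.7 − 9.81 = 9.890 kN/m³. Depth below WT = 4.6 m.
σ'_h at WT = K_a γ d_w = 12.44 kPa; at base = 12.44 + K_a γ' × 4.6 = 27.18 kPa.
P₁ (0–2.0 m) = ½×12.44×2.0 = 12.44. P₂ (2.0–6.6 m) = ½(12.44+27.18)×4.6 = 91.14.
P_w = ½ γ_w h₂² = 0.5×9.81×4.6² = 103.8. Total = 12.44+91.14+103.8 = 207.4 kN/m.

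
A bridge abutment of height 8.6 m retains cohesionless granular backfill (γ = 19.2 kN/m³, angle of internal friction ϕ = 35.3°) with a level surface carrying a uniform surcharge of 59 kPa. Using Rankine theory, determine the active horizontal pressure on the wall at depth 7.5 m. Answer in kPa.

K_a = (1 − sin φ)/(1 + sin φ) = 0.2675.
σ_v = γz + q = 19.2 × 7.5 + 59 = 203.0 kPa.
σ_h = K_a σ_v = 0.2675 × 203.0 = 54.31 kPa.

54.3 kPa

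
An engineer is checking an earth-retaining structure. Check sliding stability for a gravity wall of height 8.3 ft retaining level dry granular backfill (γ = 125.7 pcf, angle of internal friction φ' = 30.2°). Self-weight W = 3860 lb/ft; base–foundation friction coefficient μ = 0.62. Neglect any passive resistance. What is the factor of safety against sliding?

K_a = tan²(45° − 30.2°/2) = 0.3307.
P_a = ½K_aγH² = 0.5×0.3307×125.7×8.3² = 1432 lb/ft, acting at H/3 = 2.767 ft above the base.
FS_sliding = μW / P_a = 0.62×3860 / 1432 = 1.672.

1.67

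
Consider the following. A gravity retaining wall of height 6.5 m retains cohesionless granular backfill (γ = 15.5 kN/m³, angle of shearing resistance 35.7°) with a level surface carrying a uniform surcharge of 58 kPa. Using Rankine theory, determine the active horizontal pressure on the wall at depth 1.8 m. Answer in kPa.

K_a = (1 − sin φ)/(1 + sin φ) = 0.2630.
σ_v = γz + q = 15.5 × 1.8 + 58 = 85.90 kPa.
σ_h = K_a σ_v = 0.2630 × 85.90 = 22.59 kPa.

22.6 kPa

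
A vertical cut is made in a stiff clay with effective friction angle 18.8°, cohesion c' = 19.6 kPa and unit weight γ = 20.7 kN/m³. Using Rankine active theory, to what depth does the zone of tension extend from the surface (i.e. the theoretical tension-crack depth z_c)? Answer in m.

K_a = tan²(45° − 18.8°/2) = 0.5126; √K_a = 0.7159.
The active pressure is zero where K_a γ z = 2c√K_a, so z_c = 2c/(γ√K_a) = 2×19.6/(20.7×0.7159) = 2.645 m.

2.65 m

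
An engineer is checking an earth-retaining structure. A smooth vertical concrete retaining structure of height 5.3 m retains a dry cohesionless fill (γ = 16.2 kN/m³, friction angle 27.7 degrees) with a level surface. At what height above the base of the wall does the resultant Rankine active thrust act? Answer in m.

1.77 m

K_a = 0.3653.
The pressure distribution is triangular, so the resultant acts at H/3 above the base = 5.3/3 = 1.767 m.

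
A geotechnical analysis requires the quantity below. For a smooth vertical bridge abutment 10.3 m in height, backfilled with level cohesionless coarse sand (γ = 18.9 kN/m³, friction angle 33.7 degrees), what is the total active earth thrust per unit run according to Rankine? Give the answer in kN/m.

K_a = tan²(45° − φ/2) = 0.2863.
P_a = ½ K_a γ H² = 0.5 × 0.2863 × 18.9 × 10.3² = 287.0 kN/m.

287 kN/m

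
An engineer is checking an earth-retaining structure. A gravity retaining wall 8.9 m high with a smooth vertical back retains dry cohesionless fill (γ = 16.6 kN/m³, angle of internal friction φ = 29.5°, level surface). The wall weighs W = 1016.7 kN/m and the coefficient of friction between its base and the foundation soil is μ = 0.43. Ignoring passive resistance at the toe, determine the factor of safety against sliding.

1.96

K_a = tan²(45° − 29.5°/2) = 0.3401.
P_a = ½K_aγH² = 0.5×0.3401×16.6×8.9² = 223.6 kN/m, acting at H/3 = 2.967 m above the base.
FS_sliding = μW / P_a = 0.43×1016.7 / 223.6 = 1.955.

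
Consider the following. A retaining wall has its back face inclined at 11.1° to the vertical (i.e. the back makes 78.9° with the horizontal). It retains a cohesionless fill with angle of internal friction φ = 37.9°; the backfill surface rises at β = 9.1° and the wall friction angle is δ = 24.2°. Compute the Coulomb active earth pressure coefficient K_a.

0.342

K_a = sin²(α+φ) / [sin²α · sin(α−δ) · (1 + √{sin(φ+δ)sin(φ−β) / (sin(α−δ)sin(α+β))})²].
With α = 78.9°, φ = 37.9°, δ = 24.2°, β = 9.1°: K_a = 0.3417.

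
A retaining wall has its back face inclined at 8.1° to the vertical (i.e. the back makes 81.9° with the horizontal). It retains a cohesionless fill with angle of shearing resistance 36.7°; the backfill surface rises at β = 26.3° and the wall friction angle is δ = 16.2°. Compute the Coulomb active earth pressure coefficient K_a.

0.435

K_a = sin²(α+φ) / [sin²α · sin(α−δ) · (1 + √{sin(φ+δ)sin(φ−β) / (sin(α−δ)sin(α+β))})²].
With α = 81.9°, φ = 36.7°, δ = 16.2°, β = 26.3°: K_a = 0.4354.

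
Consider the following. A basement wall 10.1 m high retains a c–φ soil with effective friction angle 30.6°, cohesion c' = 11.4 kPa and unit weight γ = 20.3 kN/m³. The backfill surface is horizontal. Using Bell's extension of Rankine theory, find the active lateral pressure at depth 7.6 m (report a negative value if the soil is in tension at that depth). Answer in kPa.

37.2 kPa

K_a = (1 − sin φ)/(1 + sin φ) = 0.3253.
σ_a = K_a γ z − 2c√K_a = 0.3253×20.3×7.6 − 2×11.4×0.5704 = 37.19 kPa.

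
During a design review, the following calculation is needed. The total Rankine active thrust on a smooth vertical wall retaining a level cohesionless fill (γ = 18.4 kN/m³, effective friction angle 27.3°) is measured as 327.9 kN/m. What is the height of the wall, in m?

9.80 m

K_a = 0.3711. P_a = ½ K_a γ H² ⇒ H = √(2P_a/(K_a γ)).
H = √(2×327.9/(0.3711×18.4)) = 9.800 m.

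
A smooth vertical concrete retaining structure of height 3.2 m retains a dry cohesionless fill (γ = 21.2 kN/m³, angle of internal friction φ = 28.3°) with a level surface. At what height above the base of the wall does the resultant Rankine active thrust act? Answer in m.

1.07 m

K_a = 0.3568.
The pressure distribution is triangular, so the resultant acts at H/3 above the base = 3.2/3 = 1.067 m.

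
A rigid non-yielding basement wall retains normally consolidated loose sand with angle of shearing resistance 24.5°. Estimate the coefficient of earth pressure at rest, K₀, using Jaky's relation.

0.585

K₀ = 1 − sin φ' = 1 − sin 24.5° = 0.5853.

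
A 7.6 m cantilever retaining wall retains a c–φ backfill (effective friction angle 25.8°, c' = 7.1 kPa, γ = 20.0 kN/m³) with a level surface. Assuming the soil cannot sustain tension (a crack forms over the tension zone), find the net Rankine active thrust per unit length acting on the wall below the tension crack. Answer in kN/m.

K_a = 0.3935; √K_a = 0.6273.
Tension-crack depth z_c = 2c/(γ√K_a) = 2×7.1/(20.0×0.6273) = 1.132 m.
σ_a at base = K_a γ H − 2c√K_a = 0.3935×20.0×7.6 − 2×7.1×0.6273 = 50.90 kPa.
P_a = ½ × 50.90 × (H − z_c) = 0.5×50.90×6.468 = 164.6 kN/m.

165 kN/m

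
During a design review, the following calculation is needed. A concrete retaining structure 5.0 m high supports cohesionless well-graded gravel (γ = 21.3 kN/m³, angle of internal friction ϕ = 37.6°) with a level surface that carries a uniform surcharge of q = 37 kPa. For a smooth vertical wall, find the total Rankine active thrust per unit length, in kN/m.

K_a = tan²(45° − φ/2) = 0.2421.
Soil triangle: ½ K_a γ H² = 0.5×0.2421×21.3×5.0² = 64.47 kN/m.
Surcharge rectangle: K_a q H = 0.2421×37×5.0 = 44.79 kN/m.
Total = 64.47 + 44.79 = 109.3 kN/m.

109 kN/m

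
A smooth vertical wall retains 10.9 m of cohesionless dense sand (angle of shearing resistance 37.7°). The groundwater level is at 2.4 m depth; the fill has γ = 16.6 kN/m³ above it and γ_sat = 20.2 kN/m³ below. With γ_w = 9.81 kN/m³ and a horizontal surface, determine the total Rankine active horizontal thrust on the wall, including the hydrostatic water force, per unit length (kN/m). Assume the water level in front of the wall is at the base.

538 kN/m

K_a = tan²(45° − φ/2) = 0.2411.
γ' = 20.2 − 9.81 = 10.39 kN/m³. Depth below WT = 8.5 m.
σ'_h at WT = K_a γ d_w = 9.604 kPa; at base = 9.604 + K_a γ' × 8.5 = 30.89 kPa.
P₁ (0–2.4 m) = ½×9.604×2.4 = 11.52. P₂ (2.4–10.9 m) = ½(9.604+30.89)×8.5 = 172.1.
P_w = ½ γ_w h₂² = 0.5×9.81×8.5² = 354.4. Total = 11.52+172.1+354.4 = 538.0 kN/m.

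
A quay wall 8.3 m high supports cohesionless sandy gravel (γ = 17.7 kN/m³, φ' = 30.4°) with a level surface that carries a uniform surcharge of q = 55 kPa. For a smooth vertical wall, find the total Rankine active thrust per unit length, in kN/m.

K_a = tan²(45° − φ/2) = 0.3280.
Soil triangle: ½ K_a γ H² = 0.5×0.3280×17.7×8.3² = 200.0 kN/m.
Surcharge rectangle: K_a q H = 0.3280×55×8.3 = 149.7 kN/m.
Total = 200.0 + 149.7 = 349.7 kN/m.

350 kN/m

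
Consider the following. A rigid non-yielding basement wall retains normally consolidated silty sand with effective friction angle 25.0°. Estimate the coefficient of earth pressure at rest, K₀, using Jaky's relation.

0.577

K₀ = 1 − sin φ' = 1 − sin 25.0° = 0.5774.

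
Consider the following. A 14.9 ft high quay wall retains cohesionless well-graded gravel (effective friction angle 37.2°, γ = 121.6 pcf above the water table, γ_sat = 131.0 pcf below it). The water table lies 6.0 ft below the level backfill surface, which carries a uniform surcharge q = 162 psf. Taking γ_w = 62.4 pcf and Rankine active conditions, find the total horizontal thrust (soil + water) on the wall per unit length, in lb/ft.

K_a = tan²(45° − φ/2) = 0.2464.
γ' = 131.0 − 62.4 = 68.60 pcf. h₂ = H − d_w = 8.9 ft.
σ'_h: at surface K_a·q = 39.92; at WT K_a(q+γd_w) = 219.7; at base K_a(q+γd_w+γ'h₂) = 370.2 psf.
P₁ = ½(39.92+219.7)×6.0 = 778.9; P₂ = ½(219.7+370.2)×8.9 = 2625; P_w = ½γ_w h₂² = 2471.
Total = 778.9+2625+2471 = 5875 lb/ft.

5880 lb/ft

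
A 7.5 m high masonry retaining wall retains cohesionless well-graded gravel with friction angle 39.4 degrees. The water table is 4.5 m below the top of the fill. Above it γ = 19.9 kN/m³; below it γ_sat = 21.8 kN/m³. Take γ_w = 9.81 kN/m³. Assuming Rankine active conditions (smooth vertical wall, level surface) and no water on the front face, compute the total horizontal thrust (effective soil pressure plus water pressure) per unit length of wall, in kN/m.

K_a = tan²(45° − φ/2) = 0.2234.
γ' = 21.8 − 9.81 = 11.99 kN/m³. Depth below WT = 3.0 m.
σ'_h at WT = K_a γ d_w = 20.01 kPa; at base = 20.01 + K_a γ' × 3.0 = 28.05 kPa.
P₁ (0–4.5 m) = ½×20.01×4.5 = 45.02. P₂ (4.5–7.5 m) = ½(20.01+28.05)×3.0 = 72.08.
P_w = ½ γ_w h₂² = 0.5×9.81×3.0² = 44.14. Total = 45.02+72.08+44.14 = 161.2 kN/m.

161 kN/m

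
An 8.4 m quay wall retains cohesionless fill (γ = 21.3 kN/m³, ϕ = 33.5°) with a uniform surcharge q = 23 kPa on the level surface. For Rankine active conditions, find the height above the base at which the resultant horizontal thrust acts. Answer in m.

K_a = 0.2887.
Triangular part P₁ = ½K_aγH² = 217.0 at H/3 = 2.800 m; rectangular part P₂ = K_a q H = 55.78 at H/2 = 4.200 m.
ȳ = (P₁·2.800 + P₂·4.200)/(P₁+P₂) = 3.086 m.

3.09 m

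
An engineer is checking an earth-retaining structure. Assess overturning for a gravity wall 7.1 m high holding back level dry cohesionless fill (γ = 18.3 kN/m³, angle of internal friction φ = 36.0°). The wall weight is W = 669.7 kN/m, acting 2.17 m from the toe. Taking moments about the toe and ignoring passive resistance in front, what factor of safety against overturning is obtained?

5.13

K_a = tan²(45° − 36.0°/2) = 0.2596.
P_a = ½K_aγH² = 0.5×0.2596×18.3×7.1² = 119.7 kN/m, acting at H/3 = 2.367 m above the base.
Overturning moment M_o = P_a × H/3 = 119.7 × 2.367 = 283.4.
Resisting moment M_r = W × 2.17 = 669.7 × 2.17 = 1453.
FS_overturning = M_r/M_o = 1453/283.4 = 5.128.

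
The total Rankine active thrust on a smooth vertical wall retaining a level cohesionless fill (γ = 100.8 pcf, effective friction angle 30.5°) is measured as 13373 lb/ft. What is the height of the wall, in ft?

K_a = 0.3267. P_a = ½ K_a γ H² ⇒ H = √(2P_a/(K_a γ)).
H = √(2×13373/(0.3267×100.8)) = 28.50 ft.

28.5 ft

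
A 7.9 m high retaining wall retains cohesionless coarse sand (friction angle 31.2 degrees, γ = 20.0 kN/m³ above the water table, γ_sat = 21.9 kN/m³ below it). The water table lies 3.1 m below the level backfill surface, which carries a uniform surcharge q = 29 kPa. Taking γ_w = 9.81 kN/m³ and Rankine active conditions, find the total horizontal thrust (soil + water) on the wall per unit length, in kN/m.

355 kN/m

K_a = tan²(45° − φ/2) = 0.3175.
γ' = 21.9 − 9.81 = 12.09 kN/m³. h₂ = H − d_w = 4.8 m.
σ'_h: at surface K_a·q = 9.207; at WT K_a(q+γd_w) = 28.89; at base K_a(q+γd_w+γ'h₂) = 47.32 kPa.
P₁ = ½(9.207+28.89)×3.1 = 59.05; P₂ = ½(28.89+47.32)×4.8 = 182.9; P_w = ½γ_w h₂² = 113.0.
Total = 59.05+182.9+113.0 = 355.0 kN/m.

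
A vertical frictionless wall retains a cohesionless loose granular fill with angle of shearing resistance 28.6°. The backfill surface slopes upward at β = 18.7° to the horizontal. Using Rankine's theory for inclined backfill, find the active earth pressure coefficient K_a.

0.430

K_a = cos β · (cos β − √(cos²β − cos²φ)) / (cos β + √(cos²β − cos²φ)).
cos β = 0.9472, cos φ = 0.8780, √(cos²β − cos²φ) = 0.3555.
K_a = 0.9472 × (0.9472 − 0.3555)/(0.9472 + 0.3555) = 0.4303.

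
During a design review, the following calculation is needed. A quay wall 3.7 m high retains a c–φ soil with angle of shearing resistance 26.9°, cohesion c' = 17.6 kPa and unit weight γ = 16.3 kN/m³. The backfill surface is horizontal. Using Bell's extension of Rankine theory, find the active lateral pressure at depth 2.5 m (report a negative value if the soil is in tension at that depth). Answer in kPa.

K_a = (1 − sin φ)/(1 + sin φ) = 0.3770.
σ_a = K_a γ z − 2c√K_a = 0.3770×16.3×2.5 − 2×17.6×0.6140 = -6.250 kPa.

-6.25 kPa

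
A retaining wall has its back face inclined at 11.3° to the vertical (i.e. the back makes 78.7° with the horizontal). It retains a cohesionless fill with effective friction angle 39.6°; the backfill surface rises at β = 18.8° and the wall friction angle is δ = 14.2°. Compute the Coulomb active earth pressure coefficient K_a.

K_a = sin²(α+φ) / [sin²α · sin(α−δ) · (1 + √{sin(φ+δ)sin(φ−β) / (sin(α−δ)sin(α+β))})²].
With α = 78.7°, φ = 39.6°, δ = 14.2°, β = 18.8°: K_a = 0.3643.

0.364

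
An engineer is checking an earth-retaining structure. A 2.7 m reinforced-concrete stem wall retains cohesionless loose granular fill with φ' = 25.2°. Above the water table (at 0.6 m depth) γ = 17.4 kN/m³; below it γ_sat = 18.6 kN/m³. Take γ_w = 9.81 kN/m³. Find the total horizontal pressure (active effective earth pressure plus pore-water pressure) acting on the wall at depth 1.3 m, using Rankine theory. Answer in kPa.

13.5 kPa

K_a = (1 − sin φ)/(1 + sin φ) = 0.4027.
γ' = 18.6 − 9.81 = 8.790 kN/m³.
Effective vertical stress at 1.3 m: σ'_v = 17.4×0.6 + 8.790×0.700 = 16.59 kPa.
σ'_h = K_a σ'_v = 0.4027 × 16.59 = 6.683 kPa; u = γ_w × 0.700 = 6.867 kPa.
Total σ_h = 6.683 + 6.867 = 13.55 kPa.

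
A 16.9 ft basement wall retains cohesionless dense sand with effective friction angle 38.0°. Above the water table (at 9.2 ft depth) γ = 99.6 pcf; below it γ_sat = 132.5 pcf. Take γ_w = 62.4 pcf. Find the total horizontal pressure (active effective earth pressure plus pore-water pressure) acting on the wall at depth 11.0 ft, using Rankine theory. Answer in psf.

360 psf

K_a = (1 − sin φ)/(1 + sin φ) = 0.2379.
γ' = 132.5 − 62.4 = 70.10 pcf.
Effective vertical stress at 11.0 ft: σ'_v = 99.6×9.2 + 70.10×1.80 = 1042 psf.
σ'_h = K_a σ'_v = 0.2379 × 1042 = 248.0 psf; u = γ_w × 1.80 = 112.3 psf.
Total σ_h = 248.0 + 112.3 = 360.3 psf.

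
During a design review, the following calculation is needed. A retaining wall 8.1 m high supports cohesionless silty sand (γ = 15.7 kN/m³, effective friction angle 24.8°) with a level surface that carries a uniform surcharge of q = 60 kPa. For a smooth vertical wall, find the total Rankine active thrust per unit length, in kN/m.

409 kN/m

K_a = tan²(45° − φ/2) = 0.4090.
Soil triangle: ½ K_a γ H² = 0.5×0.4090×15.7×8.1² = 210.6 kN/m.
Surcharge rectangle: K_a q H = 0.4090×60×8.1 = 198.8 kN/m.
Total = 210.6 + 198.8 = 409.4 kN/m.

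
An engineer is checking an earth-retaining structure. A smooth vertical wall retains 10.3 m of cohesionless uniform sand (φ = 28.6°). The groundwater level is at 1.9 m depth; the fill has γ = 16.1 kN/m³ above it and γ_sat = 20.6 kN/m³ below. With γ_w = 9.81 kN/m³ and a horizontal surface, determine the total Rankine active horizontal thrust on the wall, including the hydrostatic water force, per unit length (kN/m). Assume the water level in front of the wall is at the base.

K_a = tan²(45° − φ/2) = 0.3525.
γ' = 20.6 − 9.81 = 10.79 kN/m³. Depth below WT = 8.4 m.
σ'_h at WT = K_a γ d_w = 10.78 kPa; at base = 10.78 + K_a γ' × 8.4 = 42.74 kPa.
P₁ (0–1.9 m) = ½×10.78×1.9 = 10.25. P₂ (1.9–10.3 m) = ½(10.78+42.74)×8.4 = 224.8.
P_w = ½ γ_w h₂² = 0.5×9.81×8.4² = 346.1. Total = 10.25+224.8+346.1 = 581.1 kN/m.

581 kN/m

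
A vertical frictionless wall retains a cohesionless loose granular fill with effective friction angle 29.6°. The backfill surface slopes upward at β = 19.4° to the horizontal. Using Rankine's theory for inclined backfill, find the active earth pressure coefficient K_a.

0.416

K_a = cos β · (cos β − √(cos²β − cos²φ)) / (cos β + √(cos²β − cos²φ)).
cos β = 0.9432, cos φ = 0.8695, √(cos²β − cos²φ) = 0.3656.
K_a = 0.9432 × (0.9432 − 0.3656)/(0.9432 + 0.3656) = 0.4163.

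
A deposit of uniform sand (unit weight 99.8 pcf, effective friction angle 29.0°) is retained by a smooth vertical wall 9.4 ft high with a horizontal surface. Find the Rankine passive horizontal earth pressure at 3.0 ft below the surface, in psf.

K_p = (1 + sin φ)/(1 − sin φ) = 2.882.
σ_h = K_p γ z = 2.882 × 99.8 × 3.0 = 862.9 psf.

863 psf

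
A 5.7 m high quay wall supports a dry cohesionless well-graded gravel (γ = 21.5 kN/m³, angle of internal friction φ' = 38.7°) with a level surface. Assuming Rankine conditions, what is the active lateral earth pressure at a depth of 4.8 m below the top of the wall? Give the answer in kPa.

K_a = (1 − sin φ)/(1 + sin φ) = 0.2306.
σ_h = K_a γ z = 0.2306 × 21.5 × 4.8 = 23.80 kPa.

23.8 kPa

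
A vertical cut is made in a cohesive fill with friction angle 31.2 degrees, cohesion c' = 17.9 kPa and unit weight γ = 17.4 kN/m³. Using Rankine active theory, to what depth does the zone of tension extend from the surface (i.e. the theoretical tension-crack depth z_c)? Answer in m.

K_a = tan²(45° − 31.2°/2) = 0.3175; √K_a = 0.5635.
The active pressure is zero where K_a γ z = 2c√K_a, so z_c = 2c/(γ√K_a) = 2×17.9/(17.4×0.5635) = 3.651 m.

3.65 m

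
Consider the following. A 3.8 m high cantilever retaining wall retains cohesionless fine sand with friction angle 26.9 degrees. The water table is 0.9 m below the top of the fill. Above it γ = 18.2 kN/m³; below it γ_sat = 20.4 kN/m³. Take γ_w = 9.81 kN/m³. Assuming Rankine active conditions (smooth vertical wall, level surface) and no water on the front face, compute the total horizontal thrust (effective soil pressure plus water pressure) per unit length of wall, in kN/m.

78.7 kN/m

K_a = tan²(45° − φ/2) = 0.3770.
γ' = 20.4 − 9.81 = 10.59 kN/m³. Depth below WT = 2.9 m.
σ'_h at WT = K_a γ d_w = 6.175 kPa; at base = 6.175 + K_a γ' × 2.9 = 17.75 kPa.
P₁ (0–0.9 m) = ½×6.175×0.9 = 2.779. P₂ (0.9–3.8 m) = ½(6.175+17.75)×2.9 = 34.70.
P_w = ½ γ_w h₂² = 0.5×9.81×2.9² = 41.25. Total = 2.779+34.70+41.25 = 78.73 kN/m.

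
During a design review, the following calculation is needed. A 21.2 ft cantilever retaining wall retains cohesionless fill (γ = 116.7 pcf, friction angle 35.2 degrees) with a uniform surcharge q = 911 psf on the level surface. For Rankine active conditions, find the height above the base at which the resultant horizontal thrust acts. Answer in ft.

8.57 ft

K_a = 0.2687.
Triangular part P₁ = ½K_aγH² = 7046 at H/3 = 7.067 ft; rectangular part P₂ = K_a q H = 5189 at H/2 = 10.60 ft.
ȳ = (P₁·7.067 + P₂·10.60)/(P₁+P₂) = 8.565 ft.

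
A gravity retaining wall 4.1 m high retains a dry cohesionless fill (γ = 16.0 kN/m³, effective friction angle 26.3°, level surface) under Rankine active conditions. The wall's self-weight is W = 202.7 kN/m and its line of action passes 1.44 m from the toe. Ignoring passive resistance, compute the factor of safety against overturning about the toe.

K_a = tan²(45° − 26.3°/2) = 0.3859.
P_a = ½K_aγH² = 0.5×0.3859×16.0×4.1² = 51.90 kN/m, acting at H/3 = 1.367 m above the base.
Overturning moment M_o = P_a × H/3 = 51.90 × 1.367 = 70.93.
Resisting moment M_r = W × 1.44 = 202.7 × 1.44 = 291.9.
FS_overturning = M_r/M_o = 291.9/70.93 = 4.115.

4.12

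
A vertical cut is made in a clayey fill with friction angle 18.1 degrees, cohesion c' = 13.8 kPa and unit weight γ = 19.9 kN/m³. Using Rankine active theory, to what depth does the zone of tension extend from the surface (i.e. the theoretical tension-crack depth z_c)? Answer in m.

K_a = tan²(45° − 18.1°/2) = 0.5259; √K_a = 0.7252.
The active pressure is zero where K_a γ z = 2c√K_a, so z_c = 2c/(γ√K_a) = 2×13.8/(19.9×0.7252) = 1.912 m.

1.91 m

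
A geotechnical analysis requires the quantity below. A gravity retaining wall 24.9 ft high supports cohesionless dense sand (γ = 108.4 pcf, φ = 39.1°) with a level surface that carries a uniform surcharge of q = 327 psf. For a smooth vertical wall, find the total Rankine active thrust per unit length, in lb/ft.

9460 lb/ft

K_a = tan²(45° − φ/2) = 0.2265.
Soil triangle: ½ K_a γ H² = 0.5×0.2265×108.4×24.9² = 7611 lb/ft.
Surcharge rectangle: K_a q H = 0.2265×327×24.9 = 1844 lb/ft.
Total = 7611 + 1844 = 9455 lb/ft.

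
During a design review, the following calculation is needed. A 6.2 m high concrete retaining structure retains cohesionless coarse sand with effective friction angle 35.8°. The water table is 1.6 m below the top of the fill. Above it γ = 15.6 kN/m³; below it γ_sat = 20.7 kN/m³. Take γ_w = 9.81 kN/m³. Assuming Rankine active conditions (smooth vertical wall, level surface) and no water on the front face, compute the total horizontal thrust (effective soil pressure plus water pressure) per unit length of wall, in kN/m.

169 kN/m

K_a = tan²(45° − φ/2) = 0.2619.
γ' = 20.7 − 9.81 = 10.89 kN/m³. Depth below WT = 4.6 m.
σ'_h at WT = K_a γ d_w = 6.536 kPa; at base = 6.536 + K_a γ' × 4.6 = 19.65 kPa.
P₁ (0–1.6 m) = ½×6.536×1.6 = 5.229. P₂ (1.6–6.2 m) = ½(6.536+19.65)×4.6 = 60.24.
P_w = ½ γ_w h₂² = 0.5×9.81×4.6² = 103.8. Total = 5.229+60.24+103.8 = 169.3 kN/m.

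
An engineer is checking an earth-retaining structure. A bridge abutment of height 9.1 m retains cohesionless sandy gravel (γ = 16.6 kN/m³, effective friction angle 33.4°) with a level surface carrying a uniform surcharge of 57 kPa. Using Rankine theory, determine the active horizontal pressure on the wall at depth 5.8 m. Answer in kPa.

44.4 kPa

K_a = (1 − sin φ)/(1 + sin φ) = 0.2899.
σ_v = γz + q = 16.6 × 5.8 + 57 = 153.3 kPa.
σ_h = K_a σ_v = 0.2899 × 153.3 = 44.44 kPa.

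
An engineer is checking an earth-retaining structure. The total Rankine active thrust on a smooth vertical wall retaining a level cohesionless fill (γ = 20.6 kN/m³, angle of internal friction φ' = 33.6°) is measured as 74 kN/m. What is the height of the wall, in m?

K_a = 0.2875. P_a = ½ K_a γ H² ⇒ H = √(2P_a/(K_a γ)).
H = √(2×74/(0.2875×20.6)) = 4.999 m.

5.00 m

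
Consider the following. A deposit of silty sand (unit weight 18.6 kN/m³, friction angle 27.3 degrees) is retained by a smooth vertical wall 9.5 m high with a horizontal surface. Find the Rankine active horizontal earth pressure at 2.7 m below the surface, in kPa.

K_a = (1 − sin φ)/(1 + sin φ) = 0.3711.
σ_h = K_a γ z = 0.3711 × 18.6 × 2.7 = 18.64 kPa.

18.6 kPa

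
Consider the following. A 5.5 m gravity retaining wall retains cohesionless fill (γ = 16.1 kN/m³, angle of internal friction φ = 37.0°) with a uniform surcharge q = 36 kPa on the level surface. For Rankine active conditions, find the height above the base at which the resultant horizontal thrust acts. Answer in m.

2.24 m

K_a = 0.2486.
Triangular part P₁ = ½K_aγH² = 60.53 at H/3 = 1.833 m; rectangular part P₂ = K_a q H = 49.22 at H/2 = 2.750 m.
ȳ = (P₁·1.833 + P₂·2.750)/(P₁+P₂) = 2.244 m.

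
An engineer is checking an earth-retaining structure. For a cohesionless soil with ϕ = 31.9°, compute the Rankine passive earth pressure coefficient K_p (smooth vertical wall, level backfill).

K_p = (1 + sin φ)/(1 − sin φ) = tan²(45° + 31.9°/2) = 3.241.

3.24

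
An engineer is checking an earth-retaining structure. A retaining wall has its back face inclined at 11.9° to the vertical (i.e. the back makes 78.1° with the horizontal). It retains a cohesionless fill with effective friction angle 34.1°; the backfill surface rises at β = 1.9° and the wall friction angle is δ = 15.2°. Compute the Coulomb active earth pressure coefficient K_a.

K_a = sin²(α+φ) / [sin²α · sin(α−δ) · (1 + √{sin(φ+δ)sin(φ−β) / (sin(α−δ)sin(α+β))})²].
With α = 78.1°, φ = 34.1°, δ = 15.2°, β = 1.9°: K_a = 0.3568.

0.357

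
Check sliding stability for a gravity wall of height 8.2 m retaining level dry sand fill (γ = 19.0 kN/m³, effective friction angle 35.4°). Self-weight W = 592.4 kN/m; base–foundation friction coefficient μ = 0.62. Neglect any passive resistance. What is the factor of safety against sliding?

2.16

K_a = tan²(45° − 35.4°/2) = 0.2664.
P_a = ½K_aγH² = 0.5×0.2664×19.0×8.2² = 170.2 kN/m, acting at H/3 = 2.733 m above the base.
FS_sliding = μW / P_a = 0.62×592.4 / 170.2 = 2.158.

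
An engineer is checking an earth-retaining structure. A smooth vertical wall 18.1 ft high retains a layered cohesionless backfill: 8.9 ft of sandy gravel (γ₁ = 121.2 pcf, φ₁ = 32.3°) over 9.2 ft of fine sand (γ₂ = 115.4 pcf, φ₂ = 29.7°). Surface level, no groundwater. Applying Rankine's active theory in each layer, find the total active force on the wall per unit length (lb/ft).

K_a1 = tan²(45°−32.3°/2) = 0.3035; K_a2 = tan²(45°−29.7°/2) = 0.3374.
Layer 1: σ at base = K_a1 γ₁ h₁ = 327.4 psf; P₁ = ½×327.4×8.9 = 1457.
Layer 2: σ_v at top = γ₁h₁ = 1079; σ_h top = K_a2×1079 = 363.9; σ_h base = K_a2×(1079+115.4×9.2) = 722.1.
P₂ = ½(363.9+722.1)×9.2 = 4996. Total P_a = 1457+4996 = 6453 lb/ft.

6450 lb/ft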